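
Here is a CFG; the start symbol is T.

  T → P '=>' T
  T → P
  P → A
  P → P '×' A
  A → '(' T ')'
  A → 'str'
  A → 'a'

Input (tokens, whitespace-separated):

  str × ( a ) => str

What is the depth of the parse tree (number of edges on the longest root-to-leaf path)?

[T [P [P [A str]] × [A ( [T [P [A a]]] )]] => [T [P [A str]]]]

6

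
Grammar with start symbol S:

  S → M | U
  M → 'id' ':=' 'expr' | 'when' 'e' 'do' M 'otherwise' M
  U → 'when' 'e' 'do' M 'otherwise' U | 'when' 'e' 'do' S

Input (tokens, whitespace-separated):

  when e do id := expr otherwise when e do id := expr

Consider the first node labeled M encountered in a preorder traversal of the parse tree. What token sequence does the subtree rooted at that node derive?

[S [U when e do [M id := expr] otherwise [U when e do [S [M id := expr]]]]]

id := expr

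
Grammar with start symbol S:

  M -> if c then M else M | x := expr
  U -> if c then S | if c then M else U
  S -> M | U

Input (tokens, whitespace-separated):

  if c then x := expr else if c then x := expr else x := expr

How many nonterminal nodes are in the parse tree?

[S [M if c then [M x := expr] else [M if c then [M x := expr] else [M x := expr]]]]

6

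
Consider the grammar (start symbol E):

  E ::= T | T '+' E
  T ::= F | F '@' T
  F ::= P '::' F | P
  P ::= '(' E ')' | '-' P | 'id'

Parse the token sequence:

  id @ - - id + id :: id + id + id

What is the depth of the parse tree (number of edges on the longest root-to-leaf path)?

[E [T [F [P id]] @ [T [F [P - [P - [P id]]]]]] + [E [T [F [P id] :: [F [P id]]]] + [E [T [F [P id]]] + [E [T [F [P id]]]]]]]

7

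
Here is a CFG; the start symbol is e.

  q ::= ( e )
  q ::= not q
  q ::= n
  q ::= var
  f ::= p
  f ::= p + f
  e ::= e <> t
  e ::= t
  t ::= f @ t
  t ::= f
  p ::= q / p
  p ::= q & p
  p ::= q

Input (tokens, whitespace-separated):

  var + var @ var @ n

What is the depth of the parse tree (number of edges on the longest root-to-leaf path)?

7

[e [t [f [p [q var]] + [f [p [q var]]]] @ [t [f [p [q var]]] @ [t [f [p [q n]]]]]]]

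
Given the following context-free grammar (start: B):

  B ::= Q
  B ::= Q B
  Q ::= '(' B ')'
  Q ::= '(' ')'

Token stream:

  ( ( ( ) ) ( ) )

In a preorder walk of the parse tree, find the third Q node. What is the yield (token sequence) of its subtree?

( )

[B [Q ( [B [Q ( [B [Q ( )]] )] [B [Q ( )]]] )]]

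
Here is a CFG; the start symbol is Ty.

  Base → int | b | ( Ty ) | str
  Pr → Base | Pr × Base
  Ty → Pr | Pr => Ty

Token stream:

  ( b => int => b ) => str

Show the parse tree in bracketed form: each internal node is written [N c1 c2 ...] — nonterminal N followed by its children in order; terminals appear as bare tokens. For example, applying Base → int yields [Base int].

[Ty [Pr [Base ( [Ty [Pr [Base b]] => [Ty [Pr [Base int]] => [Ty [Pr [Base b]]]]] )]] => [Ty [Pr [Base str]]]]

Ty
Pr => Ty
Base => Ty
( Ty ) => Ty
( Pr => Ty ) => Ty
( Base => Ty ) => Ty
( b => Ty ) => Ty
( b => Pr => Ty ) => Ty
( b => Base => Ty ) => Ty
( b => int => Ty ) => Ty
( b => int => Pr ) => Ty
( b => int => Base ) => Ty
( b => int => b ) => Ty
( b => int => b ) => Pr
( b => int => b ) => Base
( b => int => b ) => str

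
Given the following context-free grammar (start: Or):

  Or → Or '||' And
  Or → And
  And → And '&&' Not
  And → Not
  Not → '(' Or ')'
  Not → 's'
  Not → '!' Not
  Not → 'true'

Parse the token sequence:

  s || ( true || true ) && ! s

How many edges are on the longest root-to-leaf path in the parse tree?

8

[Or [Or [And [Not s]]] || [And [And [Not ( [Or [Or [And [Not true]]] || [And [Not true]]] )]] && [Not ! [Not s]]]]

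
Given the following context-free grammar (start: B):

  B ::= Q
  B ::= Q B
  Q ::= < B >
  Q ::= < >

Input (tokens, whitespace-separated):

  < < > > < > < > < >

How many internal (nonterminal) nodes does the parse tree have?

[B [Q < [B [Q < >]] >] [B [Q < >] [B [Q < >] [B [Q < >]]]]]

10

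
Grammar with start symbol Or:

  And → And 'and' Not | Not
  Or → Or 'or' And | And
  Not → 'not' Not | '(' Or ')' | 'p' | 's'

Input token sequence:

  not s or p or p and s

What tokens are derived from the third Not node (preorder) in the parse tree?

[Or [Or [Or [And [Not not [Not s]]]] or [And [Not p]]] or [And [And [Not p]] and [Not s]]]

p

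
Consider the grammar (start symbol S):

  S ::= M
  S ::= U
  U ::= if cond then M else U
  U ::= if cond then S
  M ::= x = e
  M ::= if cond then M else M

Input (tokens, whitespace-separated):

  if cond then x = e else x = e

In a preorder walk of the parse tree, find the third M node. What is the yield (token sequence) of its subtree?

x = e

[S [M if cond then [M x = e] else [M x = e]]]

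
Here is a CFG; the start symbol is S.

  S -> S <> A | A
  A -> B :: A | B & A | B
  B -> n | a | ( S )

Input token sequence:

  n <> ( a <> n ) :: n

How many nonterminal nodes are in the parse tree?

14

[S [S [A [B n]]] <> [A [B ( [S [S [A [B a]]] <> [A [B n]]] )] :: [A [B n]]]]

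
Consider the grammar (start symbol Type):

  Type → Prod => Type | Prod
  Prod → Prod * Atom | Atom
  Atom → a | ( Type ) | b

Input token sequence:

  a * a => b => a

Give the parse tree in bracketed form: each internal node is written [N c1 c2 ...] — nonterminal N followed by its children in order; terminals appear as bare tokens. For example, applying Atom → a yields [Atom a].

Type
Prod => Type
Prod * Atom => Type
Atom * Atom => Type
a * Atom => Type
a * a => Type
a * a => Prod => Type
a * a => Atom => Type
a * a => b => Type
a * a => b => Prod
a * a => b => Atom
a * a => b => a

[Type [Prod [Prod [Atom a]] * [Atom a]] => [Type [Prod [Atom b]] => [Type [Prod [Atom a]]]]]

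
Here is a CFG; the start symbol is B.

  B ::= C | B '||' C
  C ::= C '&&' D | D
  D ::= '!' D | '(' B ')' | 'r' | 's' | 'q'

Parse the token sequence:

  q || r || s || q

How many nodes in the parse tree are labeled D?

[B [B [B [B [C [D q]]] || [C [D r]]] || [C [D s]]] || [C [D q]]]

4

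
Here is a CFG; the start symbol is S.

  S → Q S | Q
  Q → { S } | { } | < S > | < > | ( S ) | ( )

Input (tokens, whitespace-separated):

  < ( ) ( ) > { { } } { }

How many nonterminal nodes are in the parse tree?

12

[S [Q < [S [Q ( )] [S [Q ( )]]] >] [S [Q { [S [Q { }]] }] [S [Q { }]]]]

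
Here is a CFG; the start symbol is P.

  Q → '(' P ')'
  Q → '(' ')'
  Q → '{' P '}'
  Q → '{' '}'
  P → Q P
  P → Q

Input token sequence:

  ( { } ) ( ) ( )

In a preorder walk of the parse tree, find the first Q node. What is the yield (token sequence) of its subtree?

[P [Q ( [P [Q { }]] )] [P [Q ( )] [P [Q ( )]]]]

( { } )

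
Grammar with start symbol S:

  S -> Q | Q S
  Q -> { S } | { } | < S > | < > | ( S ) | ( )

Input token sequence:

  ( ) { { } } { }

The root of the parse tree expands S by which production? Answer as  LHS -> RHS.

S -> Q S

[S [Q ( )] [S [Q { [S [Q { }]] }] [S [Q { }]]]]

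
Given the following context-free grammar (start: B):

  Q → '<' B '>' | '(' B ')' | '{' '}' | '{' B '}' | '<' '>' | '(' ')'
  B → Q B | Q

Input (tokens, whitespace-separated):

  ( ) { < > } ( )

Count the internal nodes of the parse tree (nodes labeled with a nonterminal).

8

[B [Q ( )] [B [Q { [B [Q < >]] }] [B [Q ( )]]]]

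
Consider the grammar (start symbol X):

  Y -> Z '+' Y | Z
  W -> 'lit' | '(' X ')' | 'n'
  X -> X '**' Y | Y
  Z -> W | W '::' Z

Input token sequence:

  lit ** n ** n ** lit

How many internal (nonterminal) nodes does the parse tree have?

[X [X [X [X [Y [Z [W lit]]]] ** [Y [Z [W n]]]] ** [Y [Z [W n]]]] ** [Y [Z [W lit]]]]

16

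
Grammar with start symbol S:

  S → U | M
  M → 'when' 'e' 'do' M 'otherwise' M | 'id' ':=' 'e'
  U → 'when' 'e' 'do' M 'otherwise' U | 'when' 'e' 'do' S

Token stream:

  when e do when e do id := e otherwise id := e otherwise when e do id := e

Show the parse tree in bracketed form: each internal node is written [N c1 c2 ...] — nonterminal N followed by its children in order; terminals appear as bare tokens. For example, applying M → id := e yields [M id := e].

S
U
when e do M otherwise U
when e do when e do M otherwise M otherwise U
when e do when e do id := e otherwise M otherwise U
when e do when e do id := e otherwise id := e otherwise U
when e do when e do id := e otherwise id := e otherwise when e do S
when e do when e do id := e otherwise id := e otherwise when e do M
when e do when e do id := e otherwise id := e otherwise when e do id := e

[S [U when e do [M when e do [M id := e] otherwise [M id := e]] otherwise [U when e do [S [M id := e]]]]]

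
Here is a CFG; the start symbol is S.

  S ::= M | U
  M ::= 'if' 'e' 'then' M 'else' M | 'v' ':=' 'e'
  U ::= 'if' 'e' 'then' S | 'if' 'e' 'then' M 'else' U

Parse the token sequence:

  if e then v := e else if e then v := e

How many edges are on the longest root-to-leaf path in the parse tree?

5

[S [U if e then [M v := e] else [U if e then [S [M v := e]]]]]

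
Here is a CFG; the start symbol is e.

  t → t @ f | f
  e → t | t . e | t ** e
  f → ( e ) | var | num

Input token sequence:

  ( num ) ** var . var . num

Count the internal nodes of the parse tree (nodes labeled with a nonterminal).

[e [t [f ( [e [t [f num]]] )]] ** [e [t [f var]] . [e [t [f var]] . [e [t [f num]]]]]]

15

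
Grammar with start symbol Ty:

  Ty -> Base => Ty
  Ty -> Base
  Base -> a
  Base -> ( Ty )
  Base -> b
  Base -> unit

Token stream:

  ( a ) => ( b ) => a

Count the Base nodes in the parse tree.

[Ty [Base ( [Ty [Base a]] )] => [Ty [Base ( [Ty [Base b]] )] => [Ty [Base a]]]]

5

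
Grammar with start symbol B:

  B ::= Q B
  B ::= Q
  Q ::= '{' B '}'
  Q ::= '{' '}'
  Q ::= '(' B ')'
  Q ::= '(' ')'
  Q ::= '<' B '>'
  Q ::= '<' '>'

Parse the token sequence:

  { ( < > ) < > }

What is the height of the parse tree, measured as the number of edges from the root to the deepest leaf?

6

[B [Q { [B [Q ( [B [Q < >]] )] [B [Q < >]]] }]]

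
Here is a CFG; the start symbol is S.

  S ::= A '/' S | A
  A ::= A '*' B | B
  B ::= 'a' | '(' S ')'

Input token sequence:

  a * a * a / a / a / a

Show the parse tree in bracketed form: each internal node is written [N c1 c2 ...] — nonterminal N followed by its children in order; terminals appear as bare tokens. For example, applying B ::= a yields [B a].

S
A / S
A * B / S
A * B * B / S
B * B * B / S
a * B * B / S
a * a * B / S
a * a * a / S
a * a * a / A / S
a * a * a / B / S
a * a * a / a / S
a * a * a / a / A / S
a * a * a / a / B / S
a * a * a / a / a / S
a * a * a / a / a / A
a * a * a / a / a / B
a * a * a / a / a / a

[S [A [A [A [B a]] * [B a]] * [B a]] / [S [A [B a]] / [S [A [B a]] / [S [A [B a]]]]]]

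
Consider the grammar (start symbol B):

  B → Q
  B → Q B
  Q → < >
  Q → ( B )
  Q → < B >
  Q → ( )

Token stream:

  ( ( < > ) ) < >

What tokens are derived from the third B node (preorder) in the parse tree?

< >

[B [Q ( [B [Q ( [B [Q < >]] )]] )] [B [Q < >]]]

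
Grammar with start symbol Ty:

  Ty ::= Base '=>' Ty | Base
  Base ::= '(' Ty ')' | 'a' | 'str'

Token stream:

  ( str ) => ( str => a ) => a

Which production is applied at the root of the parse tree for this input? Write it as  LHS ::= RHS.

[Ty [Base ( [Ty [Base str]] )] => [Ty [Base ( [Ty [Base str] => [Ty [Base a]]] )] => [Ty [Base a]]]]

Ty ::= Base '=>' Ty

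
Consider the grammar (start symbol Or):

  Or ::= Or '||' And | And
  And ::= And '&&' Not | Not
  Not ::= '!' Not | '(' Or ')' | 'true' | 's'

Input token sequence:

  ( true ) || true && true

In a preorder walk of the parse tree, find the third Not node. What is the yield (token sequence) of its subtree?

[Or [Or [And [Not ( [Or [And [Not true]]] )]]] || [And [And [Not true]] && [Not true]]]

true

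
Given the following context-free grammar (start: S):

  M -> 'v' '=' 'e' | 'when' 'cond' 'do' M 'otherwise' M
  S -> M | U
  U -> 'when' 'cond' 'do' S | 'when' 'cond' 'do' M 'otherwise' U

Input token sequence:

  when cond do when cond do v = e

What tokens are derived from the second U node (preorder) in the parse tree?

when cond do v = e

[S [U when cond do [S [U when cond do [S [M v = e]]]]]]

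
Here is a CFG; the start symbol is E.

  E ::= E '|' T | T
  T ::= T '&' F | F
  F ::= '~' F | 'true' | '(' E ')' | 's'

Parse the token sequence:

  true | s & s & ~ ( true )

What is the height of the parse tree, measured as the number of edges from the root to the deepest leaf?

7

[E [E [T [F true]]] | [T [T [T [F s]] & [F s]] & [F ~ [F ( [E [T [F true]]] )]]]]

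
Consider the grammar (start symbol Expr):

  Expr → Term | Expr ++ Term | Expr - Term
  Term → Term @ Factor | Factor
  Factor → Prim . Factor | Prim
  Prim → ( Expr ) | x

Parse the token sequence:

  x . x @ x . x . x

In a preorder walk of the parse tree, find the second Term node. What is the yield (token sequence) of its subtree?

x . x

[Expr [Term [Term [Factor [Prim x] . [Factor [Prim x]]]] @ [Factor [Prim x] . [Factor [Prim x] . [Factor [Prim x]]]]]]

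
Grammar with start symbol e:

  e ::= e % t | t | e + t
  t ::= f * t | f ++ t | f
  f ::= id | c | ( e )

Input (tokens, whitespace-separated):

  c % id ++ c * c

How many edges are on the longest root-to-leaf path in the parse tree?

5

[e [e [t [f c]]] % [t [f id] ++ [t [f c] * [t [f c]]]]]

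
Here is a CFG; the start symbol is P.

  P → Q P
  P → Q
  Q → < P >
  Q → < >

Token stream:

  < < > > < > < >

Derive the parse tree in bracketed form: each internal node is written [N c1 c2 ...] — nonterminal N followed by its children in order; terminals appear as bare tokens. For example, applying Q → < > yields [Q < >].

P
Q P
< P > P
< Q > P
< < > > P
< < > > Q P
< < > > < > P
< < > > < > Q
< < > > < > < >

[P [Q < [P [Q < >]] >] [P [Q < >] [P [Q < >]]]]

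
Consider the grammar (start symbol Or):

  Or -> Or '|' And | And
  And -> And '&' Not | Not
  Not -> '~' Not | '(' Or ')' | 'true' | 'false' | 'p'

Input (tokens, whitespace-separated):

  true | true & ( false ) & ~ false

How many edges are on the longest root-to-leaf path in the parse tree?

7

[Or [Or [And [Not true]]] | [And [And [And [Not true]] & [Not ( [Or [And [Not false]]] )]] & [Not ~ [Not false]]]]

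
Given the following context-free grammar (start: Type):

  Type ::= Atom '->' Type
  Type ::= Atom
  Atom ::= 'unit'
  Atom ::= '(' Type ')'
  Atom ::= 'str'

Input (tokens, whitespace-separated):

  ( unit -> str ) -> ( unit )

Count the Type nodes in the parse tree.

5

[Type [Atom ( [Type [Atom unit] -> [Type [Atom str]]] )] -> [Type [Atom ( [Type [Atom unit]] )]]]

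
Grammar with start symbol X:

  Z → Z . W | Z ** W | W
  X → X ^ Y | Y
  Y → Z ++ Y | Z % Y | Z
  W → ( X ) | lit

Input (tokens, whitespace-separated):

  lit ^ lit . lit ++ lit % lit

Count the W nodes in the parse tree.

5

[X [X [Y [Z [W lit]]]] ^ [Y [Z [Z [W lit]] . [W lit]] ++ [Y [Z [W lit]] % [Y [Z [W lit]]]]]]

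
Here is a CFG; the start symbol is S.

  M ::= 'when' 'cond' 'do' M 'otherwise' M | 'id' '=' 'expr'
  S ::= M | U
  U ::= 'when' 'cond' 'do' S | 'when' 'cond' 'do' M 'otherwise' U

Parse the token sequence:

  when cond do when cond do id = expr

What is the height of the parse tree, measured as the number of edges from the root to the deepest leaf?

6

[S [U when cond do [S [U when cond do [S [M id = expr]]]]]]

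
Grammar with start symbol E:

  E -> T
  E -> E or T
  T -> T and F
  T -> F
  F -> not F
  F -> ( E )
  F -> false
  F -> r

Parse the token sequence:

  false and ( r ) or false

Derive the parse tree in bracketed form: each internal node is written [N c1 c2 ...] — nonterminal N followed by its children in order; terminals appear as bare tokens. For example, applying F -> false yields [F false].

E
E or T
T or T
T and F or T
F and F or T
false and F or T
false and ( E ) or T
false and ( T ) or T
false and ( F ) or T
false and ( r ) or T
false and ( r ) or F
false and ( r ) or false

[E [E [T [T [F false]] and [F ( [E [T [F r]]] )]]] or [T [F false]]]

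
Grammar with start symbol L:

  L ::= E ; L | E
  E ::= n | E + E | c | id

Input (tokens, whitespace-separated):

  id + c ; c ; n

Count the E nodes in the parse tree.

5

[L [E [E id] + [E c]] ; [L [E c] ; [L [E n]]]]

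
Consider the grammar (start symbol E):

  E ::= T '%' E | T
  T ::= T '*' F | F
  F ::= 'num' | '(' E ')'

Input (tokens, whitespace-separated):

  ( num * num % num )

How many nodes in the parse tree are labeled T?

[E [T [F ( [E [T [T [F num]] * [F num]] % [E [T [F num]]]] )]]]

4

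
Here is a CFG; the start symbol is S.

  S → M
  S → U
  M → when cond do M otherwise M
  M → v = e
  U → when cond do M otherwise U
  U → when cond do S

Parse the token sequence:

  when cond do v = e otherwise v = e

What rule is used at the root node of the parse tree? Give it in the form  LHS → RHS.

S → M

[S [M when cond do [M v = e] otherwise [M v = e]]]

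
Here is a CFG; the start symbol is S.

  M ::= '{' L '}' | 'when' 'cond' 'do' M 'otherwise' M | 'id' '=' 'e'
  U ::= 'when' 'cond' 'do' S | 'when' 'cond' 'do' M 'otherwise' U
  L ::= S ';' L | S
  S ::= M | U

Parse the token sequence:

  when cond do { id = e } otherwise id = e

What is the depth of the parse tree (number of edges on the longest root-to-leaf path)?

[S [M when cond do [M { [L [S [M id = e]]] }] otherwise [M id = e]]]

6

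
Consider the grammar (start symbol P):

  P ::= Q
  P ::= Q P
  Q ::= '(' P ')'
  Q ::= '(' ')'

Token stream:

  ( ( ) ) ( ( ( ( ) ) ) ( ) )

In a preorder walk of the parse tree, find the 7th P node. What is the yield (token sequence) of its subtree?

[P [Q ( [P [Q ( )]] )] [P [Q ( [P [Q ( [P [Q ( [P [Q ( )]] )]] )] [P [Q ( )]]] )]]]

( )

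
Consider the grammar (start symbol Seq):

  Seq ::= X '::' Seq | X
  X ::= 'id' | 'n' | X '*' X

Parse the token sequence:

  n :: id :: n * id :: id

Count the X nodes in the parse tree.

[Seq [X n] :: [Seq [X id] :: [Seq [X [X n] * [X id]] :: [Seq [X id]]]]]

6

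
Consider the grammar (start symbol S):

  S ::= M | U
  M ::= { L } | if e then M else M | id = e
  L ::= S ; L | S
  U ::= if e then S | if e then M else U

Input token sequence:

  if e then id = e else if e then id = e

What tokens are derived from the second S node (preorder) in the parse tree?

[S [U if e then [M id = e] else [U if e then [S [M id = e]]]]]

id = e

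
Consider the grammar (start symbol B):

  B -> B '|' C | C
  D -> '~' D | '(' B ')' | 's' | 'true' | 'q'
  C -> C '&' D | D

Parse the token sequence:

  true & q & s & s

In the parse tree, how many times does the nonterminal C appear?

[B [C [C [C [C [D true]] & [D q]] & [D s]] & [D s]]]

4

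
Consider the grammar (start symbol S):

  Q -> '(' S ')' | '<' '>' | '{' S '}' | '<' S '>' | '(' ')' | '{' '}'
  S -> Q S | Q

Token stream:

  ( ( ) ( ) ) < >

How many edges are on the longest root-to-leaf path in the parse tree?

5

[S [Q ( [S [Q ( )] [S [Q ( )]]] )] [S [Q < >]]]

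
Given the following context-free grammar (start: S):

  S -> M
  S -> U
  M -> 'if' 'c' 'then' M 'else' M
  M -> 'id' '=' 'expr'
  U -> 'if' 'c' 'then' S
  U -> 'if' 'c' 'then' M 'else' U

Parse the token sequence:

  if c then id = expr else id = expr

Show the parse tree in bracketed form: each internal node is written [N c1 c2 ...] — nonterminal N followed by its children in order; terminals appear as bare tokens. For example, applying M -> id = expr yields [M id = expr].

[S [M if c then [M id = expr] else [M id = expr]]]

S
M
if c then M else M
if c then id = expr else M
if c then id = expr else id = expr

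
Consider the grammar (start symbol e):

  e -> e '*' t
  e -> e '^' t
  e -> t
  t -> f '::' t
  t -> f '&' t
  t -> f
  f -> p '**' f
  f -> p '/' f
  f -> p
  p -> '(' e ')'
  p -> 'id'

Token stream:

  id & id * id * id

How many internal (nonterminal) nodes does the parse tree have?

15

[e [e [e [t [f [p id]] & [t [f [p id]]]]] * [t [f [p id]]]] * [t [f [p id]]]]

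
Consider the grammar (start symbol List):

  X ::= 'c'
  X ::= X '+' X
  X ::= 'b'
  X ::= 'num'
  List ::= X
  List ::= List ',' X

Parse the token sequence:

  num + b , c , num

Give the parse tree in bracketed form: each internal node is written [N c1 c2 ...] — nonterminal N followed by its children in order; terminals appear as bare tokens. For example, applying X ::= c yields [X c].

[List [List [List [X [X num] + [X b]]] , [X c]] , [X num]]

List
List , X
List , X , X
X , X , X
X + X , X , X
num + X , X , X
num + b , X , X
num + b , c , X
num + b , c , num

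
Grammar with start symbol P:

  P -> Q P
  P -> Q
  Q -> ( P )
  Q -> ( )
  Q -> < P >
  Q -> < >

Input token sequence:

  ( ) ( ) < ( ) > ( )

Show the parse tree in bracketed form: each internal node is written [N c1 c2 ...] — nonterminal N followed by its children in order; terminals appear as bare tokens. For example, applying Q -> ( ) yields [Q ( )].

[P [Q ( )] [P [Q ( )] [P [Q < [P [Q ( )]] >] [P [Q ( )]]]]]

P
Q P
( ) P
( ) Q P
( ) ( ) P
( ) ( ) Q P
( ) ( ) < P > P
( ) ( ) < Q > P
( ) ( ) < ( ) > P
( ) ( ) < ( ) > Q
( ) ( ) < ( ) > ( )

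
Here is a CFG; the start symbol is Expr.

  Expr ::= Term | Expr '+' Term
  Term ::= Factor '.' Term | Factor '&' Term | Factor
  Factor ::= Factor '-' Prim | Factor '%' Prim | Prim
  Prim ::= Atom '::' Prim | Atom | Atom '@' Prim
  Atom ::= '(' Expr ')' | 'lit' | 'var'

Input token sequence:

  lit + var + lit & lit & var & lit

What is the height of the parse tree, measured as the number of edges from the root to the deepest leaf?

8

[Expr [Expr [Expr [Term [Factor [Prim [Atom lit]]]]] + [Term [Factor [Prim [Atom var]]]]] + [Term [Factor [Prim [Atom lit]]] & [Term [Factor [Prim [Atom lit]]] & [Term [Factor [Prim [Atom var]]] & [Term [Factor [Prim [Atom lit]]]]]]]]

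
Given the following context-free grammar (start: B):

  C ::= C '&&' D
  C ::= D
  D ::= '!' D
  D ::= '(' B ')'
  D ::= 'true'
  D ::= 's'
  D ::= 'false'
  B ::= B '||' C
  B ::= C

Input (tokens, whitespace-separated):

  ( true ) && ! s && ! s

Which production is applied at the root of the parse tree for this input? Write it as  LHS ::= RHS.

[B [C [C [C [D ( [B [C [D true]]] )]] && [D ! [D s]]] && [D ! [D s]]]]

B ::= C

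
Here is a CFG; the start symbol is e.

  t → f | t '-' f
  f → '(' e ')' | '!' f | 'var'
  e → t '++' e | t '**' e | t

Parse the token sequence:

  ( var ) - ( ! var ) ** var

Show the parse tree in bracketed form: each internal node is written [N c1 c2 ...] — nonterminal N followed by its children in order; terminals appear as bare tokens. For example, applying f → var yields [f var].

[e [t [t [f ( [e [t [f var]]] )]] - [f ( [e [t [f ! [f var]]]] )]] ** [e [t [f var]]]]

e
t ** e
t - f ** e
f - f ** e
( e ) - f ** e
( t ) - f ** e
( f ) - f ** e
( var ) - f ** e
( var ) - ( e ) ** e
( var ) - ( t ) ** e
( var ) - ( f ) ** e
( var ) - ( ! f ) ** e
( var ) - ( ! var ) ** e
( var ) - ( ! var ) ** t
( var ) - ( ! var ) ** f
( var ) - ( ! var ) ** var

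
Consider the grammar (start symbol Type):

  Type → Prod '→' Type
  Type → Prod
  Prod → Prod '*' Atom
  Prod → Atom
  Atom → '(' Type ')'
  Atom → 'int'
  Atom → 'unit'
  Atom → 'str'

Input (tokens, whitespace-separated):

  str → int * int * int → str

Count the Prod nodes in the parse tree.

[Type [Prod [Atom str]] → [Type [Prod [Prod [Prod [Atom int]] * [Atom int]] * [Atom int]] → [Type [Prod [Atom str]]]]]

5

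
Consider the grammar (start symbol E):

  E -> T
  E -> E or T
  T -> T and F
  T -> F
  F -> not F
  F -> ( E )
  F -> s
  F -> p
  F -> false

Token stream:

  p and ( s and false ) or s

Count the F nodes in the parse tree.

5

[E [E [T [T [F p]] and [F ( [E [T [T [F s]] and [F false]]] )]]] or [T [F s]]]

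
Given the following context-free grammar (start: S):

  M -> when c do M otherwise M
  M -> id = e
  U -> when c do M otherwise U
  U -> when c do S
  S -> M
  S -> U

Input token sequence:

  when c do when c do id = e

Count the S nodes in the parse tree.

[S [U when c do [S [U when c do [S [M id = e]]]]]]

3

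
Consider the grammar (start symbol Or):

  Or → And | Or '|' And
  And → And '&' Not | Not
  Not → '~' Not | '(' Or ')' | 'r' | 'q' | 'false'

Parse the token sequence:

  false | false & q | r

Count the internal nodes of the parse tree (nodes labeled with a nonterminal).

11

[Or [Or [Or [And [Not false]]] | [And [And [Not false]] & [Not q]]] | [And [Not r]]]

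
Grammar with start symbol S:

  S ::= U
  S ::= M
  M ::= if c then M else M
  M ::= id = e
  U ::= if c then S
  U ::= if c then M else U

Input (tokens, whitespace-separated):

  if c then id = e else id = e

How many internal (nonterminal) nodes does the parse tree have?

4

[S [M if c then [M id = e] else [M id = e]]]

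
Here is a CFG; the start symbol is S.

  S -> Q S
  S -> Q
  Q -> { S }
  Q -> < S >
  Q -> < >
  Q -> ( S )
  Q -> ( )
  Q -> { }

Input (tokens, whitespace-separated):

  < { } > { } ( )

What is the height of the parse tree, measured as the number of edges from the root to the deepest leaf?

[S [Q < [S [Q { }]] >] [S [Q { }] [S [Q ( )]]]]

4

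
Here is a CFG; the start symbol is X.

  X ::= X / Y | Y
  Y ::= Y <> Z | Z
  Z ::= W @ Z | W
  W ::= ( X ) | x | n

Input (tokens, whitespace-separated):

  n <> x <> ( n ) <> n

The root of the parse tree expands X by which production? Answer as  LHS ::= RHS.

X ::= Y

[X [Y [Y [Y [Y [Z [W n]]] <> [Z [W x]]] <> [Z [W ( [X [Y [Z [W n]]]] )]]] <> [Z [W n]]]]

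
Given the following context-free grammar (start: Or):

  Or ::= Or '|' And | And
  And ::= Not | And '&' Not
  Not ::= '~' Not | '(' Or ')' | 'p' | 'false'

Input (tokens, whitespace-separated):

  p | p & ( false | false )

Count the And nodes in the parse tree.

[Or [Or [And [Not p]]] | [And [And [Not p]] & [Not ( [Or [Or [And [Not false]]] | [And [Not false]]] )]]]

5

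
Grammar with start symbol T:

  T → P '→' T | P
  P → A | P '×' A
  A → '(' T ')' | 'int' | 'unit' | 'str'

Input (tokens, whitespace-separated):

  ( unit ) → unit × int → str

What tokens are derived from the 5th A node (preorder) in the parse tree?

[T [P [A ( [T [P [A unit]]] )]] → [T [P [P [A unit]] × [A int]] → [T [P [A str]]]]]

str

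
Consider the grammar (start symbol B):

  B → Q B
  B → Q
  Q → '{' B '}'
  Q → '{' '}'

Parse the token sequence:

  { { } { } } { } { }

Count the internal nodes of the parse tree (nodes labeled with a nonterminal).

10

[B [Q { [B [Q { }] [B [Q { }]]] }] [B [Q { }] [B [Q { }]]]]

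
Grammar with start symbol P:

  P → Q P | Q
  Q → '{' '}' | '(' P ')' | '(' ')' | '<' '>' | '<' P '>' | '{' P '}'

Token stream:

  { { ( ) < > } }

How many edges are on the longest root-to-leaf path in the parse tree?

[P [Q { [P [Q { [P [Q ( )] [P [Q < >]]] }]] }]]

7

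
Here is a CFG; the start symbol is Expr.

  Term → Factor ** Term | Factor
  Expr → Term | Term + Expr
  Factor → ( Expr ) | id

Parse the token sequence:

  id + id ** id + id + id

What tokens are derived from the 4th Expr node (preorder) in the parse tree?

[Expr [Term [Factor id]] + [Expr [Term [Factor id] ** [Term [Factor id]]] + [Expr [Term [Factor id]] + [Expr [Term [Factor id]]]]]]

id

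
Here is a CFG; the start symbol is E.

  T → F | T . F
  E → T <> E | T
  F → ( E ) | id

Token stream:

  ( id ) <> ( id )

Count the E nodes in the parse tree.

[E [T [F ( [E [T [F id]]] )]] <> [E [T [F ( [E [T [F id]]] )]]]]

4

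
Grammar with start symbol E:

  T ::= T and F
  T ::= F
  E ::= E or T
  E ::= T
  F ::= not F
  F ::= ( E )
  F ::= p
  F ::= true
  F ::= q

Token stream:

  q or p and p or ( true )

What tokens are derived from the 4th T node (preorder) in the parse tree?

[E [E [E [T [F q]]] or [T [T [F p]] and [F p]]] or [T [F ( [E [T [F true]]] )]]]

( true )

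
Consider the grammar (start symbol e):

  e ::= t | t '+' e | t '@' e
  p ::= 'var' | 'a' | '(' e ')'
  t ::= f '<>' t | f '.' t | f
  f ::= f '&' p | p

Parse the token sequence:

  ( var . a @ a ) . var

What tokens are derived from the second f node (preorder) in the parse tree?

var

[e [t [f [p ( [e [t [f [p var]] . [t [f [p a]]]] @ [e [t [f [p a]]]]] )]] . [t [f [p var]]]]]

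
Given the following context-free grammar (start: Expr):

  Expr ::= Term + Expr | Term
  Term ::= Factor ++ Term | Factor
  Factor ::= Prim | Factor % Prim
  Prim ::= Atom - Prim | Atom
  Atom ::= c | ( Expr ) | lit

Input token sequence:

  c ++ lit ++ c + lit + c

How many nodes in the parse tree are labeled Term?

5

[Expr [Term [Factor [Prim [Atom c]]] ++ [Term [Factor [Prim [Atom lit]]] ++ [Term [Factor [Prim [Atom c]]]]]] + [Expr [Term [Factor [Prim [Atom lit]]]] + [Expr [Term [Factor [Prim [Atom c]]]]]]]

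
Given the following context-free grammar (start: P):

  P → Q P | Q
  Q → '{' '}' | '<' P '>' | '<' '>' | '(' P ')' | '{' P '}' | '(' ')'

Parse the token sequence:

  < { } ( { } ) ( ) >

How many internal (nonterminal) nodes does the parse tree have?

10

[P [Q < [P [Q { }] [P [Q ( [P [Q { }]] )] [P [Q ( )]]]] >]]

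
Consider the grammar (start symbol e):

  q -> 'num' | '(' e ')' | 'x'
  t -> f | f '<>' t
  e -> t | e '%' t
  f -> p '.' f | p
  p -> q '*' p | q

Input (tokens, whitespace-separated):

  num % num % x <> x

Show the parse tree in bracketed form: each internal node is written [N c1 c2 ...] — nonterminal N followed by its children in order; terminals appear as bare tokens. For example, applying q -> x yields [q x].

[e [e [e [t [f [p [q num]]]]] % [t [f [p [q num]]]]] % [t [f [p [q x]]] <> [t [f [p [q x]]]]]]

e
e % t
e % t % t
t % t % t
f % t % t
p % t % t
q % t % t
num % t % t
num % f % t
num % p % t
num % q % t
num % num % t
num % num % f <> t
num % num % p <> t
num % num % q <> t
num % num % x <> t
num % num % x <> f
num % num % x <> p
num % num % x <> q
num % num % x <> x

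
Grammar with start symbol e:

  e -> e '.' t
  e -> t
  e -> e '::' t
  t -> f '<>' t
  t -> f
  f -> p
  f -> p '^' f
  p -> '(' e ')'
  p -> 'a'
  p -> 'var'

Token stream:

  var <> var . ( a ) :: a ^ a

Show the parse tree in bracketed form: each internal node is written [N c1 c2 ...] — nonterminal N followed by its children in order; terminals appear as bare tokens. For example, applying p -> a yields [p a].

[e [e [e [t [f [p var]] <> [t [f [p var]]]]] . [t [f [p ( [e [t [f [p a]]]] )]]]] :: [t [f [p a] ^ [f [p a]]]]]

e
e :: t
e . t :: t
t . t :: t
f <> t . t :: t
p <> t . t :: t
var <> t . t :: t
var <> f . t :: t
var <> p . t :: t
var <> var . t :: t
var <> var . f :: t
var <> var . p :: t
var <> var . ( e ) :: t
var <> var . ( t ) :: t
var <> var . ( f ) :: t
var <> var . ( p ) :: t
var <> var . ( a ) :: t
var <> var . ( a ) :: f
var <> var . ( a ) :: p ^ f
var <> var . ( a ) :: a ^ f
var <> var . ( a ) :: a ^ p
var <> var . ( a ) :: a ^ a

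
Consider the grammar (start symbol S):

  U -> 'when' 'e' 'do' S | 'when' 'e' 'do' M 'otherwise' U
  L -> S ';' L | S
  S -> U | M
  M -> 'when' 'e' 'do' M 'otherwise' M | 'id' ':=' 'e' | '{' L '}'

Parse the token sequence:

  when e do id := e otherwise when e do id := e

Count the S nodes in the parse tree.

2

[S [U when e do [M id := e] otherwise [U when e do [S [M id := e]]]]]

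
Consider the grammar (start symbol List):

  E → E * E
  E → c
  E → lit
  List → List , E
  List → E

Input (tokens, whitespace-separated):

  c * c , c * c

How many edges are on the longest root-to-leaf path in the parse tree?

4

[List [List [E [E c] * [E c]]] , [E [E c] * [E c]]]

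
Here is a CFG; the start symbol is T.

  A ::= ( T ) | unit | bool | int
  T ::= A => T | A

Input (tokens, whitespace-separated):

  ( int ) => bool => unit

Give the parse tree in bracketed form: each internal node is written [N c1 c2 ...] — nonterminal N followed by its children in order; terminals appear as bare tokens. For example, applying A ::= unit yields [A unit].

T
A => T
( T ) => T
( A ) => T
( int ) => T
( int ) => A => T
( int ) => bool => T
( int ) => bool => A
( int ) => bool => unit

[T [A ( [T [A int]] )] => [T [A bool] => [T [A unit]]]]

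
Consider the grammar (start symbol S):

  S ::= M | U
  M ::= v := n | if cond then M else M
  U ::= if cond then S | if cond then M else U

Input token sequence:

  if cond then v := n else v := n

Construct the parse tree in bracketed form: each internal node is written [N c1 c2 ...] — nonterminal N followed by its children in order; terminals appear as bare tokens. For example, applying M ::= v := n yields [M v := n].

[S [M if cond then [M v := n] else [M v := n]]]

S
M
if cond then M else M
if cond then v := n else M
if cond then v := n else v := n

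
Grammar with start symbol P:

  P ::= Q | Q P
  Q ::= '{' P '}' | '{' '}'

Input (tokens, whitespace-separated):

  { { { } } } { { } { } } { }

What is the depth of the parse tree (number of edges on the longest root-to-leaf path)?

[P [Q { [P [Q { [P [Q { }]] }]] }] [P [Q { [P [Q { }] [P [Q { }]]] }] [P [Q { }]]]]

6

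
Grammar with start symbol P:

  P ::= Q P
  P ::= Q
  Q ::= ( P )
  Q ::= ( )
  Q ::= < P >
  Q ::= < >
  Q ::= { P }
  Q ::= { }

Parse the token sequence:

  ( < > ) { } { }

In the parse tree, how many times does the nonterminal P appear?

[P [Q ( [P [Q < >]] )] [P [Q { }] [P [Q { }]]]]

4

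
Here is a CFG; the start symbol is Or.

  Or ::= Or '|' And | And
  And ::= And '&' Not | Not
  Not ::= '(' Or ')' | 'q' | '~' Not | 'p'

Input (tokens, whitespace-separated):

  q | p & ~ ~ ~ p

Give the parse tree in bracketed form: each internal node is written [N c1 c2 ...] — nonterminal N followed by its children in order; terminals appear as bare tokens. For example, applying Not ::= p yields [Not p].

[Or [Or [And [Not q]]] | [And [And [Not p]] & [Not ~ [Not ~ [Not ~ [Not p]]]]]]

Or
Or | And
And | And
Not | And
q | And
q | And & Not
q | Not & Not
q | p & Not
q | p & ~ Not
q | p & ~ ~ Not
q | p & ~ ~ ~ Not
q | p & ~ ~ ~ p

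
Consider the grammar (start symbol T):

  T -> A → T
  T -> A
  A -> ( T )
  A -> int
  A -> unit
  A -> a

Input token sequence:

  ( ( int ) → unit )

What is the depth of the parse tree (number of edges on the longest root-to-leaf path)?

[T [A ( [T [A ( [T [A int]] )] → [T [A unit]]] )]]

6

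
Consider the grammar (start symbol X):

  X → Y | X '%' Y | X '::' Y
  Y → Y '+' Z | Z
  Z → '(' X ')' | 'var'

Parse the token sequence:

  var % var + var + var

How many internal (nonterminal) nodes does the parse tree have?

10

[X [X [Y [Z var]]] % [Y [Y [Y [Z var]] + [Z var]] + [Z var]]]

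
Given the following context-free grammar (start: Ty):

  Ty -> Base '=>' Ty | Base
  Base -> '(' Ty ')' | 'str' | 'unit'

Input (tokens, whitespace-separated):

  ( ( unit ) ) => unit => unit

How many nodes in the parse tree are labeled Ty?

[Ty [Base ( [Ty [Base ( [Ty [Base unit]] )]] )] => [Ty [Base unit] => [Ty [Base unit]]]]

5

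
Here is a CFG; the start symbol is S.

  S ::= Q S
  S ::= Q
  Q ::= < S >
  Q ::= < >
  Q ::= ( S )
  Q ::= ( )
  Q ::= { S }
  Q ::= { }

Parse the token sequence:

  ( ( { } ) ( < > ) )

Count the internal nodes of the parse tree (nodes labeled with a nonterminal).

[S [Q ( [S [Q ( [S [Q { }]] )] [S [Q ( [S [Q < >]] )]]] )]]

10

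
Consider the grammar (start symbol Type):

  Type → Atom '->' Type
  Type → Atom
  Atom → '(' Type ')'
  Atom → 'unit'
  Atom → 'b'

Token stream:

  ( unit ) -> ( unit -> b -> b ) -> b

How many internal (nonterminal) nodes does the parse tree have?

14

[Type [Atom ( [Type [Atom unit]] )] -> [Type [Atom ( [Type [Atom unit] -> [Type [Atom b] -> [Type [Atom b]]]] )] -> [Type [Atom b]]]]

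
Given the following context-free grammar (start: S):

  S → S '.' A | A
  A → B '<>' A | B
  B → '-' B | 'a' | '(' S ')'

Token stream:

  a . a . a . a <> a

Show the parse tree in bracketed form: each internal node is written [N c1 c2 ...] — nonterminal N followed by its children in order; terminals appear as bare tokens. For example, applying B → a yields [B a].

S
S . A
S . A . A
S . A . A . A
A . A . A . A
B . A . A . A
a . A . A . A
a . B . A . A
a . a . A . A
a . a . B . A
a . a . a . A
a . a . a . B <> A
a . a . a . a <> A
a . a . a . a <> B
a . a . a . a <> a

[S [S [S [S [A [B a]]] . [A [B a]]] . [A [B a]]] . [A [B a] <> [A [B a]]]]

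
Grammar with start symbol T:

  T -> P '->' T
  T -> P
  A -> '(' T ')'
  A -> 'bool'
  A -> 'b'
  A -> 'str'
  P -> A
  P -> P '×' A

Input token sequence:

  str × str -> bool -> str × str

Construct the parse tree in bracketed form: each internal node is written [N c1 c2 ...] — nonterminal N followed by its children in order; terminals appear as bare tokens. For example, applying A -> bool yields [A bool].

[T [P [P [A str]] × [A str]] -> [T [P [A bool]] -> [T [P [P [A str]] × [A str]]]]]

T
P -> T
P × A -> T
A × A -> T
str × A -> T
str × str -> T
str × str -> P -> T
str × str -> A -> T
str × str -> bool -> T
str × str -> bool -> P
str × str -> bool -> P × A
str × str -> bool -> A × A
str × str -> bool -> str × A
str × str -> bool -> str × str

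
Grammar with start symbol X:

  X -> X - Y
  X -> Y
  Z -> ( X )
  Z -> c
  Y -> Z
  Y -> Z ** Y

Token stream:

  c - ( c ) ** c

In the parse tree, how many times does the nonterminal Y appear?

4

[X [X [Y [Z c]]] - [Y [Z ( [X [Y [Z c]]] )] ** [Y [Z c]]]]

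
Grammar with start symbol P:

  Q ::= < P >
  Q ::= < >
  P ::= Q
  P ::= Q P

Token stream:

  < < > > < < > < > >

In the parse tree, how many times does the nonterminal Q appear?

5

[P [Q < [P [Q < >]] >] [P [Q < [P [Q < >] [P [Q < >]]] >]]]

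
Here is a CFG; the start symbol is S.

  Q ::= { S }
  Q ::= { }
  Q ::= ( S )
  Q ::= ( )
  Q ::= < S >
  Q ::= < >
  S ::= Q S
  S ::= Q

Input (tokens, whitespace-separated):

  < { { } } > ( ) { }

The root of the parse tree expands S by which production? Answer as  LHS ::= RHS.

S ::= Q S

[S [Q < [S [Q { [S [Q { }]] }]] >] [S [Q ( )] [S [Q { }]]]]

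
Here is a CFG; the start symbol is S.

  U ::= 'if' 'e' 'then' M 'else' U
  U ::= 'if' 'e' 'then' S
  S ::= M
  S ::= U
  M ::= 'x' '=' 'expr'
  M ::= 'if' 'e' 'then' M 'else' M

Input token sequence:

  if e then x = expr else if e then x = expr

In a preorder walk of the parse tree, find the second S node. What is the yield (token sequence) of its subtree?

[S [U if e then [M x = expr] else [U if e then [S [M x = expr]]]]]

x = expr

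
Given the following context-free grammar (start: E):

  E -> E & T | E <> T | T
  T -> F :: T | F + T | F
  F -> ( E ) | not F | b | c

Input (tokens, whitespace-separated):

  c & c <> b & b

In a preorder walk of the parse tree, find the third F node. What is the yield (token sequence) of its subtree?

b

[E [E [E [E [T [F c]]] & [T [F c]]] <> [T [F b]]] & [T [F b]]]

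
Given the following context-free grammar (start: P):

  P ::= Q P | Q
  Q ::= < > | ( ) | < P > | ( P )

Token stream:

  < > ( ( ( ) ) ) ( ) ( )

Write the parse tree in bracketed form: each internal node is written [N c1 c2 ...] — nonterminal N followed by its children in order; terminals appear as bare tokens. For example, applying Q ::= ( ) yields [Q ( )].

P
Q P
< > P
< > Q P
< > ( P ) P
< > ( Q ) P
< > ( ( P ) ) P
< > ( ( Q ) ) P
< > ( ( ( ) ) ) P
< > ( ( ( ) ) ) Q P
< > ( ( ( ) ) ) ( ) P
< > ( ( ( ) ) ) ( ) Q
< > ( ( ( ) ) ) ( ) ( )

[P [Q < >] [P [Q ( [P [Q ( [P [Q ( )]] )]] )] [P [Q ( )] [P [Q ( )]]]]]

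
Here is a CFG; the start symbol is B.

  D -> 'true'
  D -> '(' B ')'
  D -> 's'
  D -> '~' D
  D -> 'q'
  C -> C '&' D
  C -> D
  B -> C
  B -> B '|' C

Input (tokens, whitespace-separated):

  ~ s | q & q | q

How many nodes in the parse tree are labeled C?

4

[B [B [B [C [D ~ [D s]]]] | [C [C [D q]] & [D q]]] | [C [D q]]]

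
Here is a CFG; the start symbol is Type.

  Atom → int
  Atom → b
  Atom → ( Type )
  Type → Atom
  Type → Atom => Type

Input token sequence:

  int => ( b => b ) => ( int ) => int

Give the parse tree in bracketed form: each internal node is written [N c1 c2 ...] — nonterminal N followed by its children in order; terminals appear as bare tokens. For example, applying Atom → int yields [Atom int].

[Type [Atom int] => [Type [Atom ( [Type [Atom b] => [Type [Atom b]]] )] => [Type [Atom ( [Type [Atom int]] )] => [Type [Atom int]]]]]

Type
Atom => Type
int => Type
int => Atom => Type
int => ( Type ) => Type
int => ( Atom => Type ) => Type
int => ( b => Type ) => Type
int => ( b => Atom ) => Type
int => ( b => b ) => Type
int => ( b => b ) => Atom => Type
int => ( b => b ) => ( Type ) => Type
int => ( b => b ) => ( Atom ) => Type
int => ( b => b ) => ( int ) => Type
int => ( b => b ) => ( int ) => Atom
int => ( b => b ) => ( int ) => int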